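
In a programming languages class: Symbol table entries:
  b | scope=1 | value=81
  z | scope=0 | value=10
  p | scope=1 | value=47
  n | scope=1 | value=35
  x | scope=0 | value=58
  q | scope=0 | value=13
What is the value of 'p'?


Searching symbol table for 'p':
  b | scope=1 | value=81
  z | scope=0 | value=10
  p | scope=1 | value=47 <- MATCH
  n | scope=1 | value=35
  x | scope=0 | value=58
  q | scope=0 | value=13
Found 'p' at scope 1 with value 47

47


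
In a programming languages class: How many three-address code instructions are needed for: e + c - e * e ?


Expression: e + c - e * e
Generating three-address code (respecting * over +/- precedence):
  Instruction 1: t1 = e * e
  Instruction 2: t2 = e + c
  Instruction 3: t3 = t2 - t1
Total instructions: 3

3


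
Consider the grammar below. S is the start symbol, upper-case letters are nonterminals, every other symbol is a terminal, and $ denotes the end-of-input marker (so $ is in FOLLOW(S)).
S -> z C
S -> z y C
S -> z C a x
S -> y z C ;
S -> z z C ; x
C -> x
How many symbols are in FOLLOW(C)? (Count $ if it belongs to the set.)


S is the start symbol and does not occur in any rule body, so FOLLOW(S) = {$}.
Examining every occurrence of C in a rule body:
  S -> z C : C is at the right end -> add FOLLOW(S) = {$}
  S -> z y C : C is at the right end -> add FOLLOW(S) = {$} (already in the set)
  S -> z C a x : C is followed by terminal 'a' -> add 'a'
  S -> y z C ; : C is followed by terminal ';' -> add ';'
  S -> z z C ; x : C is followed by terminal ';' -> add ';' (already in the set)
  C -> x : C does not occur in the body -> contributes nothing
FOLLOW(C) = {;, a, $}
Count: 3

3


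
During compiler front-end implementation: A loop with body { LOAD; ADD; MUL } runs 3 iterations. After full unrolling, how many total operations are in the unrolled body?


Loop body operations: LOAD, ADD, MUL (3 ops per iteration)
Unrolling 3 iterations:
  Iteration 1: LOAD, ADD, MUL (3 ops)
  Iteration 2: LOAD, ADD, MUL (3 ops)
  Iteration 3: LOAD, ADD, MUL (3 ops)
Total: 3 iterations * 3 ops/iter = 9 operations

9


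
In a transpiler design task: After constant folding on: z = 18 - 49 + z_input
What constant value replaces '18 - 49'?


Identifying constant sub-expression:
  Original: z = 18 - 49 + z_input
  18 and 49 are both compile-time constants
  Evaluating: 18 - 49 = -31
  After folding: z = -31 + z_input

-31


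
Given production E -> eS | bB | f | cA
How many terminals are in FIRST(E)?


Production: E -> eS | bB | f | cA
Examining each alternative for leading terminals:
  E -> eS : first terminal = 'e'
  E -> bB : first terminal = 'b'
  E -> f : first terminal = 'f'
  E -> cA : first terminal = 'c'
FIRST(E) = {b, c, e, f}
Count: 4

4


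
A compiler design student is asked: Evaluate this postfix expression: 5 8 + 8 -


Processing tokens left to right:
Push 5, Push 8
Pop 5 and 8, compute 5 + 8 = 13, push 13
Push 8
Pop 13 and 8, compute 13 - 8 = 5, push 5
Stack result: 5

5


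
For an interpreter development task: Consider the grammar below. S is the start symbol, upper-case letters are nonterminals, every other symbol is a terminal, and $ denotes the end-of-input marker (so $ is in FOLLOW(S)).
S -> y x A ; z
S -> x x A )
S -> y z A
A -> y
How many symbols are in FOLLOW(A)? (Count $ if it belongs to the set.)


S is the start symbol and does not occur in any rule body, so FOLLOW(S) = {$}.
Examining every occurrence of A in a rule body:
  S -> y x A ; z : A is followed by terminal ';' -> add ';'
  S -> x x A ) : A is followed by terminal ')' -> add ')'
  S -> y z A : A is at the right end -> add FOLLOW(S) = {$}
  A -> y : A does not occur in the body -> contributes nothing
FOLLOW(A) = {), ;, $}
Count: 3

3


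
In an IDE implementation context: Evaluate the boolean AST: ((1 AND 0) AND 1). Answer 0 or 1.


Step 1: Evaluate inner node
  1 AND 0 = 0
Step 2: Evaluate root node
  0 AND 1 = 0

0


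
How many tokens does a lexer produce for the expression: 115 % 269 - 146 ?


Scanning '115 % 269 - 146'
Token 1: '115' -> integer_literal
Token 2: '%' -> operator
Token 3: '269' -> integer_literal
Token 4: '-' -> operator
Token 5: '146' -> integer_literal
Total tokens: 5

5


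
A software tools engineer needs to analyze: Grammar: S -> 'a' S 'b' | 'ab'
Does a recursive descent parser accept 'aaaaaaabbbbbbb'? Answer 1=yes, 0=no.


Grammar accepts strings of the form a^n b^n (n >= 1)
Word: 'aaaaaaabbbbbbb'
Counting: 7 a's and 7 b's
Check: 7 == 7? Yes
Derivation (S -> aSb applied 6 time(s), then S -> ab): S => aSb => aaSbb => aaaSbbb => aaaaSbbbb => aaaaaSbbbbb => aaaaaaSbbbbbb => aaaaaaabbbbbbb
Accepted

1


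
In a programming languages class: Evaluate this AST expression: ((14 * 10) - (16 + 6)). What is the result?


Expression: ((14 * 10) - (16 + 6))
Evaluating step by step:
  14 * 10 = 140
  16 + 6 = 22
  140 - 22 = 118
Result: 118

118


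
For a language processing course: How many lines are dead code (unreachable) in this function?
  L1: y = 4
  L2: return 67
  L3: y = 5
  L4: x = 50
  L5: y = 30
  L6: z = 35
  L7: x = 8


Analyzing control flow:
  L1: reachable (before return)
  L2: reachable (return statement)
  L3: DEAD (after return at L2)
  L4: DEAD (after return at L2)
  L5: DEAD (after return at L2)
  L6: DEAD (after return at L2)
  L7: DEAD (after return at L2)
Return at L2, total lines = 7
Dead lines: L3 through L7
Count: 5

5


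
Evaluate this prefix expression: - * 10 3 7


Parsing prefix expression: - * 10 3 7
Step 1: Innermost operation '* 10 3'
  10 * 3 = 30
Step 2: Outer operation '- [30] 7'
  30 - 7 = 23

23


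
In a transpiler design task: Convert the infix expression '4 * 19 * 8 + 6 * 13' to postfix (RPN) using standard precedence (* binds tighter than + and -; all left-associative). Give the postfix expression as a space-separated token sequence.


Applying the shunting-yard algorithm:
  Operand 4 -> output
  Push '*' onto operator stack -> op-stack: [*]
  Operand 19 -> output
  See '*' (prec 2); top '*' (prec 2) >= it -> pop '*' to output
  Push '*' onto operator stack -> op-stack: [*]
  Operand 8 -> output
  See '+' (prec 1); top '*' (prec 2) >= it -> pop '*' to output
  Push '+' onto operator stack -> op-stack: [+]
  Operand 6 -> output
  Push '*' onto operator stack -> op-stack: [+, *]
  Operand 13 -> output
  End of input: pop '*' to output
  End of input: pop '+' to output
Postfix result: 4 19 * 8 * 6 13 * +

4 19 * 8 * 6 13 * +


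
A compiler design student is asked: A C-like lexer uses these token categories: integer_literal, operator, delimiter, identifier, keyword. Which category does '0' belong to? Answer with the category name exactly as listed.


Token: '0'
Checking categories:
  identifier: no
  integer_literal: YES
  operator: no
  keyword: no
  delimiter: no
Category: integer_literal

integer_literal


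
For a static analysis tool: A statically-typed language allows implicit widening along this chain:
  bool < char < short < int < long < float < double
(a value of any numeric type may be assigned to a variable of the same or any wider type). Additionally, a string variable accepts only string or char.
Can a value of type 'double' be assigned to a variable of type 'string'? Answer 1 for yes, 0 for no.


Target variable type: string
Source value type: double
Rule: string accepts only {string, char}
  source 'double' in {string, char}? No
Result: 0

0


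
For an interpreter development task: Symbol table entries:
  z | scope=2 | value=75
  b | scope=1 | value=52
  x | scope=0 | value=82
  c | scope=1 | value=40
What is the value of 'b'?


Searching symbol table for 'b':
  z | scope=2 | value=75
  b | scope=1 | value=52 <- MATCH
  x | scope=0 | value=82
  c | scope=1 | value=40
Found 'b' at scope 1 with value 52

52


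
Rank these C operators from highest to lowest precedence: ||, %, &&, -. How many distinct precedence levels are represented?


Looking up precedence for each operator:
  || -> precedence 1
  % -> precedence 6
  && -> precedence 2
  - -> precedence 5
Sorted highest to lowest: %, -, &&, ||
Distinct precedence values: [6, 5, 2, 1]
Number of distinct levels: 4

4


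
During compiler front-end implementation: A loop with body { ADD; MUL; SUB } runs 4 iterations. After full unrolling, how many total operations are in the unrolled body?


Loop body operations: ADD, MUL, SUB (3 ops per iteration)
Unrolling 4 iterations:
  Iteration 1: ADD, MUL, SUB (3 ops)
  Iteration 2: ADD, MUL, SUB (3 ops)
  Iteration 3: ADD, MUL, SUB (3 ops)
  Iteration 4: ADD, MUL, SUB (3 ops)
Total: 4 iterations * 3 ops/iter = 12 operations

12


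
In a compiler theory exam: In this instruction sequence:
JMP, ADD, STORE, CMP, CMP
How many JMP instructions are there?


Scanning instruction sequence for JMP:
  Position 1: JMP <- MATCH
  Position 2: ADD
  Position 3: STORE
  Position 4: CMP
  Position 5: CMP
Matches at positions: [1]
Total JMP count: 1

1


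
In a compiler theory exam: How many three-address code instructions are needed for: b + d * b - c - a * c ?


Expression: b + d * b - c - a * c
Generating three-address code (respecting * over +/- precedence):
  Instruction 1: t1 = d * b
  Instruction 2: t2 = a * c
  Instruction 3: t3 = b + t1
  Instruction 4: t4 = t3 - c
  Instruction 5: t5 = t4 - t2
Total instructions: 5

5


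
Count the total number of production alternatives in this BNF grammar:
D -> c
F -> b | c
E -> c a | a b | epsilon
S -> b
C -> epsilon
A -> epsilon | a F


Counting alternatives per rule:
  D: 1 alternative(s)
  F: 2 alternative(s)
  E: 3 alternative(s)
  S: 1 alternative(s)
  C: 1 alternative(s)
  A: 2 alternative(s)
Sum: 1 + 2 + 3 + 1 + 1 + 2 = 10

10


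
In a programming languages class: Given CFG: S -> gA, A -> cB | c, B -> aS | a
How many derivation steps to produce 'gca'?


Grammar: S -> gA, A -> cB | c, B -> aS | a
Deriving 'gca':
Step 1: S -> gA => gA
Step 2: A -> cB => gcB
Step 3: B -> a => gca
Total derivation steps: 3

3


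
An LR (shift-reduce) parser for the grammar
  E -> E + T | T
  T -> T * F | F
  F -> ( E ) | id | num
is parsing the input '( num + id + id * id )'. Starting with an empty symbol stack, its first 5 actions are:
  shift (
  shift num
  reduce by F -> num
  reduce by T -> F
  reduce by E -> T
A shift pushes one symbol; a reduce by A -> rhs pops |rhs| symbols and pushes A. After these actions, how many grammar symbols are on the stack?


Tracking the symbol stack through each action:
  Action 1: shift '(' : push -> stack = [(] (size 1)
  Action 2: shift 'num' : push -> stack = [(, num] (size 2)
  Action 3: reduce by F -> num : pop 1, push F -> stack = [(, F] (size 2)
  Action 4: reduce by T -> F : pop 1, push T -> stack = [(, T] (size 2)
  Action 5: reduce by E -> T : pop 1, push E -> stack = [(, E] (size 2)
Final stack size: 2

2


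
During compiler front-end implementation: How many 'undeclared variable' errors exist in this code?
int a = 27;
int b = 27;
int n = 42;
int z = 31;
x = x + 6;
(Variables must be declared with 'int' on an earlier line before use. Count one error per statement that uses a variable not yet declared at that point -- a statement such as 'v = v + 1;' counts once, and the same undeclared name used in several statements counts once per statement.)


Scanning code line by line:
  Line 1: declare 'a' -> declared = ['a']
  Line 2: declare 'b' -> declared = ['a', 'b']
  Line 3: declare 'n' -> declared = ['a', 'b', 'n']
  Line 4: declare 'z' -> declared = ['a', 'b', 'n', 'z']
  Line 5: use 'x' -> ERROR (undeclared)
Total undeclared variable errors: 1

1


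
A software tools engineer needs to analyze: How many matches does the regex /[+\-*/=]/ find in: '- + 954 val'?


Pattern: /[+\-*/=]/ (operators)
Input: '- + 954 val'
Scanning for matches:
  Match 1: '-'
  Match 2: '+'
Total matches: 2

2


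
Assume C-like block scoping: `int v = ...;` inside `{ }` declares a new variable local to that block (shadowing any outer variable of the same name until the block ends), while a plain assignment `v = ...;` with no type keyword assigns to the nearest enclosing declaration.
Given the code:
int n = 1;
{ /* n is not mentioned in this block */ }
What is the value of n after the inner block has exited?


Analyzing scoping rules:
Outer scope: declares n = 1
Inner block: n is neither redeclared nor assigned -> unchanged
After the block -> 1
Result: 1

1


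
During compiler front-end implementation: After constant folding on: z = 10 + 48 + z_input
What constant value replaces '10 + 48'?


Identifying constant sub-expression:
  Original: z = 10 + 48 + z_input
  10 and 48 are both compile-time constants
  Evaluating: 10 + 48 = 58
  After folding: z = 58 + z_input

58


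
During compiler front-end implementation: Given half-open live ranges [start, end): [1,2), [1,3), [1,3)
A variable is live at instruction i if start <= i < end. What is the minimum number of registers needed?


Live ranges:
  Var0: [1, 2)
  Var1: [1, 3)
  Var2: [1, 3)
Sweep-line events (position, delta, active):
  pos=1 start -> active=1
  pos=1 start -> active=2
  pos=1 start -> active=3
  pos=2 end -> active=2
  pos=3 end -> active=1
  pos=3 end -> active=0
Maximum simultaneous active: 3
Minimum registers needed: 3

3


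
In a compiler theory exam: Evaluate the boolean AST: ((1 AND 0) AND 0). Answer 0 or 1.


Step 1: Evaluate inner node
  1 AND 0 = 0
Step 2: Evaluate root node
  0 AND 0 = 0

0


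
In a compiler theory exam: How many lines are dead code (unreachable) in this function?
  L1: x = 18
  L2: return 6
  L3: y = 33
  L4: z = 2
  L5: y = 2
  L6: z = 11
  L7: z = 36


Analyzing control flow:
  L1: reachable (before return)
  L2: reachable (return statement)
  L3: DEAD (after return at L2)
  L4: DEAD (after return at L2)
  L5: DEAD (after return at L2)
  L6: DEAD (after return at L2)
  L7: DEAD (after return at L2)
Return at L2, total lines = 7
Dead lines: L3 through L7
Count: 5

5


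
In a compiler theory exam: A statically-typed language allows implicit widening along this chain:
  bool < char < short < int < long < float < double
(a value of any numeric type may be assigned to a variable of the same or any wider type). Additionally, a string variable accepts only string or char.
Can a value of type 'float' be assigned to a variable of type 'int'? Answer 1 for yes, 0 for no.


Target variable type: int
Source value type: float
Numeric ranks: float=5, int=3
Widening allowed iff rank(source) <= rank(target): 5 <= 3? No
Result: 0

0


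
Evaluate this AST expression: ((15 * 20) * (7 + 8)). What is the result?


Expression: ((15 * 20) * (7 + 8))
Evaluating step by step:
  15 * 20 = 300
  7 + 8 = 15
  300 * 15 = 4500
Result: 4500

4500


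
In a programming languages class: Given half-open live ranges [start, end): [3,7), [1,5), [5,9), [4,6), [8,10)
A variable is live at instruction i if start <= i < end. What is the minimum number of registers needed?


Live ranges:
  Var0: [3, 7)
  Var1: [1, 5)
  Var2: [5, 9)
  Var3: [4, 6)
  Var4: [8, 10)
Sweep-line events (position, delta, active):
  pos=1 start -> active=1
  pos=3 start -> active=2
  pos=4 start -> active=3
  pos=5 end -> active=2
  pos=5 start -> active=3
  pos=6 end -> active=2
  pos=7 end -> active=1
  pos=8 start -> active=2
  pos=9 end -> active=1
  pos=10 end -> active=0
Maximum simultaneous active: 3
Minimum registers needed: 3

3


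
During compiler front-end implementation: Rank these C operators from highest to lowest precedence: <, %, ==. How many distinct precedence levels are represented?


Looking up precedence for each operator:
  < -> precedence 4
  % -> precedence 6
  == -> precedence 3
Sorted highest to lowest: %, <, ==
Distinct precedence values: [6, 4, 3]
Number of distinct levels: 3

3


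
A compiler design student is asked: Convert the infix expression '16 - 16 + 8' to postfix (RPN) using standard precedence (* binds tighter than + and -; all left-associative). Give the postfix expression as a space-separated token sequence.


Applying the shunting-yard algorithm:
  Operand 16 -> output
  Push '-' onto operator stack -> op-stack: [-]
  Operand 16 -> output
  See '+' (prec 1); top '-' (prec 1) >= it -> pop '-' to output
  Push '+' onto operator stack -> op-stack: [+]
  Operand 8 -> output
  End of input: pop '+' to output
Postfix result: 16 16 - 8 +

16 16 - 8 +


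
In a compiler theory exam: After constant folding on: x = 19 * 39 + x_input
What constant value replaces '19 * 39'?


Identifying constant sub-expression:
  Original: x = 19 * 39 + x_input
  19 and 39 are both compile-time constants
  Evaluating: 19 * 39 = 741
  After folding: x = 741 + x_input

741


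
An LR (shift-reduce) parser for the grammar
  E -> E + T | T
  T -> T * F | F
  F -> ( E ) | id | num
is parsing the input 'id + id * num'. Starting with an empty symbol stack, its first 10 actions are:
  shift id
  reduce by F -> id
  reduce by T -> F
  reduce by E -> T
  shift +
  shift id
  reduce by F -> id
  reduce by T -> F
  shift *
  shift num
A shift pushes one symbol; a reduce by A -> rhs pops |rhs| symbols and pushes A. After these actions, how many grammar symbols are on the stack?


Tracking the symbol stack through each action:
  Action 1: shift 'id' : push -> stack = [id] (size 1)
  Action 2: reduce by F -> id : pop 1, push F -> stack = [F] (size 1)
  Action 3: reduce by T -> F : pop 1, push T -> stack = [T] (size 1)
  Action 4: reduce by E -> T : pop 1, push E -> stack = [E] (size 1)
  Action 5: shift '+' : push -> stack = [E, +] (size 2)
  Action 6: shift 'id' : push -> stack = [E, +, id] (size 3)
  Action 7: reduce by F -> id : pop 1, push F -> stack = [E, +, F] (size 3)
  Action 8: reduce by T -> F : pop 1, push T -> stack = [E, +, T] (size 3)
  Action 9: shift '*' : push -> stack = [E, +, T, *] (size 4)
  Action 10: shift 'num' : push -> stack = [E, +, T, *, num] (size 5)
Final stack size: 5

5


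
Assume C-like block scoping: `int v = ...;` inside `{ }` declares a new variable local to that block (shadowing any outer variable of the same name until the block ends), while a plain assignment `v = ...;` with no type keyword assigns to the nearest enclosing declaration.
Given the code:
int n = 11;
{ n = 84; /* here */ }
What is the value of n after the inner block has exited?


Analyzing scoping rules:
Outer scope: declares n = 11
Inner block: 'n = 84;' has no type keyword, so it is an assignment to the outer n (no shadowing)
The assignment changed the outer variable itself, so the new value persists after the block -> 84
Result: 84

84


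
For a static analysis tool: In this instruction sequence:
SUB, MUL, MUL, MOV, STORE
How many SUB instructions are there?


Scanning instruction sequence for SUB:
  Position 1: SUB <- MATCH
  Position 2: MUL
  Position 3: MUL
  Position 4: MOV
  Position 5: STORE
Matches at positions: [1]
Total SUB count: 1

1


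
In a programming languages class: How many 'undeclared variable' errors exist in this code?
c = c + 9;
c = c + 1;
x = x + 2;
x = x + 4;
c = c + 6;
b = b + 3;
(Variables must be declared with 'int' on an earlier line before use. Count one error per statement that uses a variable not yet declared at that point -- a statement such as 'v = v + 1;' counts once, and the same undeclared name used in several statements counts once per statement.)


Scanning code line by line:
  Line 1: use 'c' -> ERROR (undeclared)
  Line 2: use 'c' -> ERROR (undeclared)
  Line 3: use 'x' -> ERROR (undeclared)
  Line 4: use 'x' -> ERROR (undeclared)
  Line 5: use 'c' -> ERROR (undeclared)
  Line 6: use 'b' -> ERROR (undeclared)
Total undeclared variable errors: 6

6


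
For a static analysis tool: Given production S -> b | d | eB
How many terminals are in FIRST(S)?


Production: S -> b | d | eB
Examining each alternative for leading terminals:
  S -> b : first terminal = 'b'
  S -> d : first terminal = 'd'
  S -> eB : first terminal = 'e'
FIRST(S) = {b, d, e}
Count: 3

3


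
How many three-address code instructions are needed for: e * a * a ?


Expression: e * a * a
Generating three-address code (respecting * over +/- precedence):
  Instruction 1: t1 = e * a
  Instruction 2: t2 = t1 * a
Total instructions: 2

2


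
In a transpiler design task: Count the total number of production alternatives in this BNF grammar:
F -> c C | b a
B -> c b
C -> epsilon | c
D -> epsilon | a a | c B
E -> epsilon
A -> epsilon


Counting alternatives per rule:
  F: 2 alternative(s)
  B: 1 alternative(s)
  C: 2 alternative(s)
  D: 3 alternative(s)
  E: 1 alternative(s)
  A: 1 alternative(s)
Sum: 2 + 1 + 2 + 3 + 1 + 1 = 10

10


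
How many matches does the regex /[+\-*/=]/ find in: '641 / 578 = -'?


Pattern: /[+\-*/=]/ (operators)
Input: '641 / 578 = -'
Scanning for matches:
  Match 1: '/'
  Match 2: '='
  Match 3: '-'
Total matches: 3

3


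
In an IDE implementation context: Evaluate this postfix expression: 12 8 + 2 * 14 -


Processing tokens left to right:
Push 12, Push 8
Pop 12 and 8, compute 12 + 8 = 20, push 20
Push 2
Pop 20 and 2, compute 20 * 2 = 40, push 40
Push 14
Pop 40 and 14, compute 40 - 14 = 26, push 26
Stack result: 26

26


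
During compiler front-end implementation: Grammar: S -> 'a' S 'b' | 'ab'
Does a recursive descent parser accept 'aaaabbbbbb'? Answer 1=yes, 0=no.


Grammar accepts strings of the form a^n b^n (n >= 1)
Word: 'aaaabbbbbb'
Counting: 4 a's and 6 b's
Check: 4 == 6? No
Mismatch: a-count != b-count
Rejected

0


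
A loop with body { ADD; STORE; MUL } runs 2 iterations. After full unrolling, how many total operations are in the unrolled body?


Loop body operations: ADD, STORE, MUL (3 ops per iteration)
Unrolling 2 iterations:
  Iteration 1: ADD, STORE, MUL (3 ops)
  Iteration 2: ADD, STORE, MUL (3 ops)
Total: 2 iterations * 3 ops/iter = 6 operations

6


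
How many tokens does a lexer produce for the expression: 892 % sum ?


Scanning '892 % sum'
Token 1: '892' -> integer_literal
Token 2: '%' -> operator
Token 3: 'sum' -> identifier
Total tokens: 3

3


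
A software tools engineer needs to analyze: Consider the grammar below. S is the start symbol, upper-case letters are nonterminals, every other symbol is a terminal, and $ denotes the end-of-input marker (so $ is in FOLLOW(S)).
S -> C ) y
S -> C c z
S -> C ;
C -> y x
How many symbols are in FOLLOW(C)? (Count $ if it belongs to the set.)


S is the start symbol and does not occur in any rule body, so FOLLOW(S) = {$}.
Examining every occurrence of C in a rule body:
  S -> C ) y : C is followed by terminal ')' -> add ')'
  S -> C c z : C is followed by terminal 'c' -> add 'c'
  S -> C ; : C is followed by terminal ';' -> add ';'
  C -> y x : C does not occur in the body -> contributes nothing
FOLLOW(C) = {), ;, c}
Count: 3

3


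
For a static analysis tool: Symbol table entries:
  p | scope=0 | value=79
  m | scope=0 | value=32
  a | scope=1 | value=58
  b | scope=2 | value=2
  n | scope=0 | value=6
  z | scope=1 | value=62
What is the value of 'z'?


Searching symbol table for 'z':
  p | scope=0 | value=79
  m | scope=0 | value=32
  a | scope=1 | value=58
  b | scope=2 | value=2
  n | scope=0 | value=6
  z | scope=1 | value=62 <- MATCH
Found 'z' at scope 1 with value 62

62


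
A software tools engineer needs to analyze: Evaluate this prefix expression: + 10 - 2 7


Parsing prefix expression: + 10 - 2 7
Step 1: Innermost operation '- 2 7'
  2 - 7 = -5
Step 2: Outer operation '+ 10 [-5]'
  10 + -5 = 5

5


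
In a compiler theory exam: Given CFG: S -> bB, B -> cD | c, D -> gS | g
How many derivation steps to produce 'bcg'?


Grammar: S -> bB, B -> cD | c, D -> gS | g
Deriving 'bcg':
Step 1: S -> bB => bB
Step 2: B -> cD => bcD
Step 3: D -> g => bcg
Total derivation steps: 3

3


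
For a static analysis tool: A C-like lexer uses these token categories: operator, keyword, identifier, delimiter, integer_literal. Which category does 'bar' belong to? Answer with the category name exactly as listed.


Token: 'bar'
Checking categories:
  identifier: YES
  integer_literal: no
  operator: no
  keyword: no
  delimiter: no
Category: identifier

identifier


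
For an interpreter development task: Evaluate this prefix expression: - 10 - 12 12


Parsing prefix expression: - 10 - 12 12
Step 1: Innermost operation '- 12 12'
  12 - 12 = 0
Step 2: Outer operation '- 10 [0]'
  10 - 0 = 10

10


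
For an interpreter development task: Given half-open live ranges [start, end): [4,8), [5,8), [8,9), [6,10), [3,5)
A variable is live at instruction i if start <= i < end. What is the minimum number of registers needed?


Live ranges:
  Var0: [4, 8)
  Var1: [5, 8)
  Var2: [8, 9)
  Var3: [6, 10)
  Var4: [3, 5)
Sweep-line events (position, delta, active):
  pos=3 start -> active=1
  pos=4 start -> active=2
  pos=5 end -> active=1
  pos=5 start -> active=2
  pos=6 start -> active=3
  pos=8 end -> active=2
  pos=8 end -> active=1
  pos=8 start -> active=2
  pos=9 end -> active=1
  pos=10 end -> active=0
Maximum simultaneous active: 3
Minimum registers needed: 3

3


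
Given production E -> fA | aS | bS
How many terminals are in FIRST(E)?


Production: E -> fA | aS | bS
Examining each alternative for leading terminals:
  E -> fA : first terminal = 'f'
  E -> aS : first terminal = 'a'
  E -> bS : first terminal = 'b'
FIRST(E) = {a, b, f}
Count: 3

3


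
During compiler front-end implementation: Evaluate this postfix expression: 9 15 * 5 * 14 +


Processing tokens left to right:
Push 9, Push 15
Pop 9 and 15, compute 9 * 15 = 135, push 135
Push 5
Pop 135 and 5, compute 135 * 5 = 675, push 675
Push 14
Pop 675 and 14, compute 675 + 14 = 689, push 689
Stack result: 689

689


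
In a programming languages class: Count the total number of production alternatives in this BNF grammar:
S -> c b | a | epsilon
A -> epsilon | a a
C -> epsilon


Counting alternatives per rule:
  S: 3 alternative(s)
  A: 2 alternative(s)
  C: 1 alternative(s)
Sum: 3 + 2 + 1 = 6

6


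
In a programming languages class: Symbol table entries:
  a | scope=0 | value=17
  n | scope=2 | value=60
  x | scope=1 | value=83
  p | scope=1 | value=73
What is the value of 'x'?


Searching symbol table for 'x':
  a | scope=0 | value=17
  n | scope=2 | value=60
  x | scope=1 | value=83 <- MATCH
  p | scope=1 | value=73
Found 'x' at scope 1 with value 83

83


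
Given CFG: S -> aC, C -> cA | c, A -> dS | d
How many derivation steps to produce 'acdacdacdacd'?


Grammar: S -> aC, C -> cA | c, A -> dS | d
Deriving 'acdacdacdacd':
Step 1: S -> aC => aC
Step 2: C -> cA => acA
Step 3: A -> dS => acdS
Step 4: S -> aC => acdaC
Step 5: C -> cA => acdacA
Step 6: A -> dS => acdacdS
Step 7: S -> aC => acdacdaC
Step 8: C -> cA => acdacdacA
Step 9: A -> dS => acdacdacdS
Step 10: S -> aC => acdacdacdaC
Step 11: C -> cA => acdacdacdacA
Step 12: A -> d => acdacdacdacd
Total derivation steps: 12

12


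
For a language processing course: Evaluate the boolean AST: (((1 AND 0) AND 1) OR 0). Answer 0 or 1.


Step 1: Evaluate inner node
  1 AND 0 = 0
Step 2: Evaluate next node
  0 AND 1 = 0
Step 3: Evaluate root node
  0 OR 0 = 0

0


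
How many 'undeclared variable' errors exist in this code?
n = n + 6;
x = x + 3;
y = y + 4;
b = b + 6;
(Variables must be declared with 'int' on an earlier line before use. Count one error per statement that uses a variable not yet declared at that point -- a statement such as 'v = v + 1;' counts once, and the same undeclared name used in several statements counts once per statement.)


Scanning code line by line:
  Line 1: use 'n' -> ERROR (undeclared)
  Line 2: use 'x' -> ERROR (undeclared)
  Line 3: use 'y' -> ERROR (undeclared)
  Line 4: use 'b' -> ERROR (undeclared)
Total undeclared variable errors: 4

4


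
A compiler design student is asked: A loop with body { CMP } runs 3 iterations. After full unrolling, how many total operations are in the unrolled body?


Loop body operations: CMP (1 op per iteration)
Unrolling 3 iterations:
  Iteration 1: CMP (1 ops)
  Iteration 2: CMP (1 ops)
  Iteration 3: CMP (1 ops)
Total: 3 iterations * 1 ops/iter = 3 operations

3


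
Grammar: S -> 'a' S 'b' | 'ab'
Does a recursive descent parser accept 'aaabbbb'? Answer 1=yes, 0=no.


Grammar accepts strings of the form a^n b^n (n >= 1)
Word: 'aaabbbb'
Counting: 3 a's and 4 b's
Check: 3 == 4? No
Mismatch: a-count != b-count
Rejected

0


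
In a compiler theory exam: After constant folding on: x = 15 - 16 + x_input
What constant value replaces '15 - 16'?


Identifying constant sub-expression:
  Original: x = 15 - 16 + x_input
  15 and 16 are both compile-time constants
  Evaluating: 15 - 16 = -1
  After folding: x = -1 + x_input

-1


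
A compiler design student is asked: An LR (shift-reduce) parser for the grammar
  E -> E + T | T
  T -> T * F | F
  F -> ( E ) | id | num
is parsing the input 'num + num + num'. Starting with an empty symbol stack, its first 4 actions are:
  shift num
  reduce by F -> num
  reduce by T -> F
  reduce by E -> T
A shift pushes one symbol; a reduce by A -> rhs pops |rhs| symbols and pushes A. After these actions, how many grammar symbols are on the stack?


Tracking the symbol stack through each action:
  Action 1: shift 'num' : push -> stack = [num] (size 1)
  Action 2: reduce by F -> num : pop 1, push F -> stack = [F] (size 1)
  Action 3: reduce by T -> F : pop 1, push T -> stack = [T] (size 1)
  Action 4: reduce by E -> T : pop 1, push E -> stack = [E] (size 1)
Final stack size: 1

1


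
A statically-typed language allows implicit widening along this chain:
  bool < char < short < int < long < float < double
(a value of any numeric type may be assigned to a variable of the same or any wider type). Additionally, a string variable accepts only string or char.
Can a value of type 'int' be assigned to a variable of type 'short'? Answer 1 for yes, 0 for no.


Target variable type: short
Source value type: int
Numeric ranks: int=3, short=2
Widening allowed iff rank(source) <= rank(target): 3 <= 2? No
Result: 0

0


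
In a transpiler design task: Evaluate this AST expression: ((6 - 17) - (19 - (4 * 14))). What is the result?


Expression: ((6 - 17) - (19 - (4 * 14)))
Evaluating step by step:
  6 - 17 = -11
  4 * 14 = 56
  19 - 56 = -37
  -11 - -37 = 26
Result: 26

26


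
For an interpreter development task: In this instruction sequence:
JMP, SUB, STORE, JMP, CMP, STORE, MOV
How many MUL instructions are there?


Scanning instruction sequence for MUL:
  Position 1: JMP
  Position 2: SUB
  Position 3: STORE
  Position 4: JMP
  Position 5: CMP
  Position 6: STORE
  Position 7: MOV
Matches at positions: []
Total MUL count: 0

0


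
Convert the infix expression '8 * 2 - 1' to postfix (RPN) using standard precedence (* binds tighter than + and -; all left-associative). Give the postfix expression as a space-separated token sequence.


Applying the shunting-yard algorithm:
  Operand 8 -> output
  Push '*' onto operator stack -> op-stack: [*]
  Operand 2 -> output
  See '-' (prec 1); top '*' (prec 2) >= it -> pop '*' to output
  Push '-' onto operator stack -> op-stack: [-]
  Operand 1 -> output
  End of input: pop '-' to output
Postfix result: 8 2 * 1 -

8 2 * 1 -


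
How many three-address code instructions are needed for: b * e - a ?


Expression: b * e - a
Generating three-address code (respecting * over +/- precedence):
  Instruction 1: t1 = b * e
  Instruction 2: t2 = t1 - a
Total instructions: 2

2


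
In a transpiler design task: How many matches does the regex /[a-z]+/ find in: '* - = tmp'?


Pattern: /[a-z]+/ (identifiers)
Input: '* - = tmp'
Scanning for matches:
  Match 1: 'tmp'
Total matches: 1

1


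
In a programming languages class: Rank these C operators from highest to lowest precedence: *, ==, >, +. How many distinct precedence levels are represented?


Looking up precedence for each operator:
  * -> precedence 6
  == -> precedence 3
  > -> precedence 4
  + -> precedence 5
Sorted highest to lowest: *, +, >, ==
Distinct precedence values: [6, 5, 4, 3]
Number of distinct levels: 4

4


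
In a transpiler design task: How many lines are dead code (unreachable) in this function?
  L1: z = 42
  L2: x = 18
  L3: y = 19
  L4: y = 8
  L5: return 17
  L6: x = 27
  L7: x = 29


Analyzing control flow:
  L1: reachable (before return)
  L2: reachable (before return)
  L3: reachable (before return)
  L4: reachable (before return)
  L5: reachable (return statement)
  L6: DEAD (after return at L5)
  L7: DEAD (after return at L5)
Return at L5, total lines = 7
Dead lines: L6 through L7
Count: 2

2


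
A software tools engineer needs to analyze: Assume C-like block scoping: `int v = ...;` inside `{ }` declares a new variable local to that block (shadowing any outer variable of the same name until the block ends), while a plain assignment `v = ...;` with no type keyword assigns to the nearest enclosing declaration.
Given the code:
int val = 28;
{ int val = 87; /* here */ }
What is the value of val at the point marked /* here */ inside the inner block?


Analyzing scoping rules:
Outer scope: declares val = 28
Inner block: 'int val = 87;' declares a NEW val that shadows the outer one
Inside the block the inner declaration is in scope -> 87
Result: 87

87


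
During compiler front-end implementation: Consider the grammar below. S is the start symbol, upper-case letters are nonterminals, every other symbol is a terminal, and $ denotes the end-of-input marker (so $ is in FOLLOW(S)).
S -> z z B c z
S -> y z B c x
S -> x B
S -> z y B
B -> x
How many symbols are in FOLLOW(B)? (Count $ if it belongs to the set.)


S is the start symbol and does not occur in any rule body, so FOLLOW(S) = {$}.
Examining every occurrence of B in a rule body:
  S -> z z B c z : B is followed by terminal 'c' -> add 'c'
  S -> y z B c x : B is followed by terminal 'c' -> add 'c' (already in the set)
  S -> x B : B is at the right end -> add FOLLOW(S) = {$}
  S -> z y B : B is at the right end -> add FOLLOW(S) = {$} (already in the set)
  B -> x : B does not occur in the body -> contributes nothing
FOLLOW(B) = {c, $}
Count: 2

2


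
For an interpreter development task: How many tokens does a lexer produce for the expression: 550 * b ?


Scanning '550 * b'
Token 1: '550' -> integer_literal
Token 2: '*' -> operator
Token 3: 'b' -> identifier
Total tokens: 3

3


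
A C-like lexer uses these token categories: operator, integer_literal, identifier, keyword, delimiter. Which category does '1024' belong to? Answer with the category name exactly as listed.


Token: '1024'
Checking categories:
  identifier: no
  integer_literal: YES
  operator: no
  keyword: no
  delimiter: no
Category: integer_literal

integer_literal


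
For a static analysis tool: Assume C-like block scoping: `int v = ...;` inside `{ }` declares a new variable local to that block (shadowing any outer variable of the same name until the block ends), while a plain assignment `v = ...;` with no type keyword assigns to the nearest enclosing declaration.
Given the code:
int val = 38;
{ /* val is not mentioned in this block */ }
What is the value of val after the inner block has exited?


Analyzing scoping rules:
Outer scope: declares val = 38
Inner block: val is neither redeclared nor assigned -> unchanged
After the block -> 38
Result: 38

38


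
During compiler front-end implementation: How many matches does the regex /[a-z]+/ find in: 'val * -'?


Pattern: /[a-z]+/ (identifiers)
Input: 'val * -'
Scanning for matches:
  Match 1: 'val'
Total matches: 1

1


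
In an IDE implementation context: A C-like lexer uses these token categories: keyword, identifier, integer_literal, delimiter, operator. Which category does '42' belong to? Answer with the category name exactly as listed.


Token: '42'
Checking categories:
  identifier: no
  integer_literal: YES
  operator: no
  keyword: no
  delimiter: no
Category: integer_literal

integer_literal


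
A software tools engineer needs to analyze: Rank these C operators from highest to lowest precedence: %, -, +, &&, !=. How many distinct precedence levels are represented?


Looking up precedence for each operator:
  % -> precedence 6
  - -> precedence 5
  + -> precedence 5
  && -> precedence 2
  != -> precedence 3
Sorted highest to lowest: %, -, +, !=, &&
Distinct precedence values: [6, 5, 3, 2]
Number of distinct levels: 4

4


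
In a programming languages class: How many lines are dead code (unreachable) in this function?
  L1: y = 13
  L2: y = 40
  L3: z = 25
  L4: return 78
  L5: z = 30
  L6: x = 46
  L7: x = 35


Analyzing control flow:
  L1: reachable (before return)
  L2: reachable (before return)
  L3: reachable (before return)
  L4: reachable (return statement)
  L5: DEAD (after return at L4)
  L6: DEAD (after return at L4)
  L7: DEAD (after return at L4)
Return at L4, total lines = 7
Dead lines: L5 through L7
Count: 3

3


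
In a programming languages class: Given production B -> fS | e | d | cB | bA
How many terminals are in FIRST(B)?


Production: B -> fS | e | d | cB | bA
Examining each alternative for leading terminals:
  B -> fS : first terminal = 'f'
  B -> e : first terminal = 'e'
  B -> d : first terminal = 'd'
  B -> cB : first terminal = 'c'
  B -> bA : first terminal = 'b'
FIRST(B) = {b, c, d, e, f}
Count: 5

5


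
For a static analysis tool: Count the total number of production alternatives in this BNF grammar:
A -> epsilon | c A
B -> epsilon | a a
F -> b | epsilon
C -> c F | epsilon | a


Counting alternatives per rule:
  A: 2 alternative(s)
  B: 2 alternative(s)
  F: 2 alternative(s)
  C: 3 alternative(s)
Sum: 2 + 2 + 2 + 3 = 9

9


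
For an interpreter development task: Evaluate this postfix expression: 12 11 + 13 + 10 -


Processing tokens left to right:
Push 12, Push 11
Pop 12 and 11, compute 12 + 11 = 23, push 23
Push 13
Pop 23 and 13, compute 23 + 13 = 36, push 36
Push 10
Pop 36 and 10, compute 36 - 10 = 26, push 26
Stack result: 26

26


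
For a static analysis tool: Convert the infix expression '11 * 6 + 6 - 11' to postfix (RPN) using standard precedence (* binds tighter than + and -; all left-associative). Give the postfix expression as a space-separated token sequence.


Applying the shunting-yard algorithm:
  Operand 11 -> output
  Push '*' onto operator stack -> op-stack: [*]
  Operand 6 -> output
  See '+' (prec 1); top '*' (prec 2) >= it -> pop '*' to output
  Push '+' onto operator stack -> op-stack: [+]
  Operand 6 -> output
  See '-' (prec 1); top '+' (prec 1) >= it -> pop '+' to output
  Push '-' onto operator stack -> op-stack: [-]
  Operand 11 -> output
  End of input: pop '-' to output
Postfix result: 11 6 * 6 + 11 -

11 6 * 6 + 11 -


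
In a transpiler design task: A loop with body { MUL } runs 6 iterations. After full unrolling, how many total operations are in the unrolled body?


Loop body operations: MUL (1 op per iteration)
Unrolling 6 iterations:
  Iteration 1: MUL (1 ops)
  Iteration 2: MUL (1 ops)
  Iteration 3: MUL (1 ops)
  Iteration 4: MUL (1 ops)
  Iteration 5: MUL (1 ops)
  Iteration 6: MUL (1 ops)
Total: 6 iterations * 1 ops/iter = 6 operations

6


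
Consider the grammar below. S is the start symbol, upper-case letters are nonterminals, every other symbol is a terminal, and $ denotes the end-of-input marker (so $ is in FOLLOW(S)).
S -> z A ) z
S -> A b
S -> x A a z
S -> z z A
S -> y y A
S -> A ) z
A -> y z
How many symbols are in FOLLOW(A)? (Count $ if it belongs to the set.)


S is the start symbol and does not occur in any rule body, so FOLLOW(S) = {$}.
Examining every occurrence of A in a rule body:
  S -> z A ) z : A is followed by terminal ')' -> add ')'
  S -> A b : A is followed by terminal 'b' -> add 'b'
  S -> x A a z : A is followed by terminal 'a' -> add 'a'
  S -> z z A : A is at the right end -> add FOLLOW(S) = {$}
  S -> y y A : A is at the right end -> add FOLLOW(S) = {$} (already in the set)
  S -> A ) z : A is followed by terminal ')' -> add ')' (already in the set)
  A -> y z : A does not occur in the body -> contributes nothing
FOLLOW(A) = {), a, b, $}
Count: 4

4
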